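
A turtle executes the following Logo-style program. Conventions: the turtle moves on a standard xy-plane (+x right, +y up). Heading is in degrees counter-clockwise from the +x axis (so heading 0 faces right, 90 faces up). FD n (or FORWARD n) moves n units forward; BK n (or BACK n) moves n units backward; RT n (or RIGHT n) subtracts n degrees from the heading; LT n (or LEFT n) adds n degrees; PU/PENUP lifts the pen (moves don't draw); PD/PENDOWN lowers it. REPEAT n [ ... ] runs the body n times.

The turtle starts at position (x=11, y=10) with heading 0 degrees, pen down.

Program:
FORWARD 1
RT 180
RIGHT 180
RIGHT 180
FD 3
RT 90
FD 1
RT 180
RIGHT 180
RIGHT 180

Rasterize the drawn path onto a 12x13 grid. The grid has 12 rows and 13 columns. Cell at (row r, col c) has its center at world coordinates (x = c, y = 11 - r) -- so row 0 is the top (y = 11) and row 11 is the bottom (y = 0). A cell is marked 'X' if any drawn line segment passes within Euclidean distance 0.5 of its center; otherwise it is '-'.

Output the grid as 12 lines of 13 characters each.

Answer: ---------X---
---------XXXX
-------------
-------------
-------------
-------------
-------------
-------------
-------------
-------------
-------------
-------------

Derivation:
Segment 0: (11,10) -> (12,10)
Segment 1: (12,10) -> (9,10)
Segment 2: (9,10) -> (9,11)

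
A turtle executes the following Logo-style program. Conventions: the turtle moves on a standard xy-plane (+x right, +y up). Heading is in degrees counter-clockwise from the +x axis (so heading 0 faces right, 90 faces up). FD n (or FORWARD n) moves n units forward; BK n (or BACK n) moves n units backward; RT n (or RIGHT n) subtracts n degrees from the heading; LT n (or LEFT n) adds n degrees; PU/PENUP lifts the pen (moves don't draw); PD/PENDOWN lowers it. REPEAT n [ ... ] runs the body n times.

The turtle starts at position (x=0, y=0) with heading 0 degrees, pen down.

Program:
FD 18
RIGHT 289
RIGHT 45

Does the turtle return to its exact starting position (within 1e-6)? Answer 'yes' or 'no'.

Executing turtle program step by step:
Start: pos=(0,0), heading=0, pen down
FD 18: (0,0) -> (18,0) [heading=0, draw]
RT 289: heading 0 -> 71
RT 45: heading 71 -> 26
Final: pos=(18,0), heading=26, 1 segment(s) drawn

Start position: (0, 0)
Final position: (18, 0)
Distance = 18; >= 1e-6 -> NOT closed

Answer: no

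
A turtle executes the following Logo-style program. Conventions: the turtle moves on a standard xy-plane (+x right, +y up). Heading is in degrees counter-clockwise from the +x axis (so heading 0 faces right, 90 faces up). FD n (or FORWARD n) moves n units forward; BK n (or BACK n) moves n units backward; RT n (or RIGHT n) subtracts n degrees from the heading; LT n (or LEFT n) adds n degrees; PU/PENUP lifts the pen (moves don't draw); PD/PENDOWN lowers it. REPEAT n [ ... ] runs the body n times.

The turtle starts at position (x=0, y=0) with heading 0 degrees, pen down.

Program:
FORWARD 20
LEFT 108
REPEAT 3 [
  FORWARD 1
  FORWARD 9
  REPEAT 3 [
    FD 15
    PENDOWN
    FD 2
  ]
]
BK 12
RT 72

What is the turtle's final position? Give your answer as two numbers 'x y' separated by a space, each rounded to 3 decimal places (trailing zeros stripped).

Executing turtle program step by step:
Start: pos=(0,0), heading=0, pen down
FD 20: (0,0) -> (20,0) [heading=0, draw]
LT 108: heading 0 -> 108
REPEAT 3 [
  -- iteration 1/3 --
  FD 1: (20,0) -> (19.691,0.951) [heading=108, draw]
  FD 9: (19.691,0.951) -> (16.91,9.511) [heading=108, draw]
  REPEAT 3 [
    -- iteration 1/3 --
    FD 15: (16.91,9.511) -> (12.275,23.776) [heading=108, draw]
    PD: pen down
    FD 2: (12.275,23.776) -> (11.657,25.679) [heading=108, draw]
    -- iteration 2/3 --
    FD 15: (11.657,25.679) -> (7.021,39.944) [heading=108, draw]
    PD: pen down
    FD 2: (7.021,39.944) -> (6.403,41.846) [heading=108, draw]
    -- iteration 3/3 --
    FD 15: (6.403,41.846) -> (1.768,56.112) [heading=108, draw]
    PD: pen down
    FD 2: (1.768,56.112) -> (1.15,58.014) [heading=108, draw]
  ]
  -- iteration 2/3 --
  FD 1: (1.15,58.014) -> (0.841,58.966) [heading=108, draw]
  FD 9: (0.841,58.966) -> (-1.94,67.525) [heading=108, draw]
  REPEAT 3 [
    -- iteration 1/3 --
    FD 15: (-1.94,67.525) -> (-6.575,81.791) [heading=108, draw]
    PD: pen down
    FD 2: (-6.575,81.791) -> (-7.193,83.693) [heading=108, draw]
    -- iteration 2/3 --
    FD 15: (-7.193,83.693) -> (-11.829,97.959) [heading=108, draw]
    PD: pen down
    FD 2: (-11.829,97.959) -> (-12.447,99.861) [heading=108, draw]
    -- iteration 3/3 --
    FD 15: (-12.447,99.861) -> (-17.082,114.127) [heading=108, draw]
    PD: pen down
    FD 2: (-17.082,114.127) -> (-17.7,116.029) [heading=108, draw]
  ]
  -- iteration 3/3 --
  FD 1: (-17.7,116.029) -> (-18.009,116.98) [heading=108, draw]
  FD 9: (-18.009,116.98) -> (-20.79,125.539) [heading=108, draw]
  REPEAT 3 [
    -- iteration 1/3 --
    FD 15: (-20.79,125.539) -> (-25.425,139.805) [heading=108, draw]
    PD: pen down
    FD 2: (-25.425,139.805) -> (-26.044,141.707) [heading=108, draw]
    -- iteration 2/3 --
    FD 15: (-26.044,141.707) -> (-30.679,155.973) [heading=108, draw]
    PD: pen down
    FD 2: (-30.679,155.973) -> (-31.297,157.875) [heading=108, draw]
    -- iteration 3/3 --
    FD 15: (-31.297,157.875) -> (-35.932,172.141) [heading=108, draw]
    PD: pen down
    FD 2: (-35.932,172.141) -> (-36.55,174.043) [heading=108, draw]
  ]
]
BK 12: (-36.55,174.043) -> (-32.842,162.631) [heading=108, draw]
RT 72: heading 108 -> 36
Final: pos=(-32.842,162.631), heading=36, 26 segment(s) drawn

Answer: -32.842 162.631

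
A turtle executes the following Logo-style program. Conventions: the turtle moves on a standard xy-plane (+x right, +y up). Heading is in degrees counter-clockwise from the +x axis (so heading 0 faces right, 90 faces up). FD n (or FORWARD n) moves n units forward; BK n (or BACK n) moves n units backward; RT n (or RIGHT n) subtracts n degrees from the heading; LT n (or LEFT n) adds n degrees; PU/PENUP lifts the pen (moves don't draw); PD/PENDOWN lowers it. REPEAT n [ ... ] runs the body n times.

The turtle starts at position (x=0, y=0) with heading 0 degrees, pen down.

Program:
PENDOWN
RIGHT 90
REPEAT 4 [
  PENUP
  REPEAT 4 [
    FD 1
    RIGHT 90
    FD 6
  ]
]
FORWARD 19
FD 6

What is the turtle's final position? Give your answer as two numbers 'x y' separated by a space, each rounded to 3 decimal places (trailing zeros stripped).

Executing turtle program step by step:
Start: pos=(0,0), heading=0, pen down
PD: pen down
RT 90: heading 0 -> 270
REPEAT 4 [
  -- iteration 1/4 --
  PU: pen up
  REPEAT 4 [
    -- iteration 1/4 --
    FD 1: (0,0) -> (0,-1) [heading=270, move]
    RT 90: heading 270 -> 180
    FD 6: (0,-1) -> (-6,-1) [heading=180, move]
    -- iteration 2/4 --
    FD 1: (-6,-1) -> (-7,-1) [heading=180, move]
    RT 90: heading 180 -> 90
    FD 6: (-7,-1) -> (-7,5) [heading=90, move]
    -- iteration 3/4 --
    FD 1: (-7,5) -> (-7,6) [heading=90, move]
    RT 90: heading 90 -> 0
    FD 6: (-7,6) -> (-1,6) [heading=0, move]
    -- iteration 4/4 --
    FD 1: (-1,6) -> (0,6) [heading=0, move]
    RT 90: heading 0 -> 270
    FD 6: (0,6) -> (0,0) [heading=270, move]
  ]
  -- iteration 2/4 --
  PU: pen up
  REPEAT 4 [
    -- iteration 1/4 --
    FD 1: (0,0) -> (0,-1) [heading=270, move]
    RT 90: heading 270 -> 180
    FD 6: (0,-1) -> (-6,-1) [heading=180, move]
    -- iteration 2/4 --
    FD 1: (-6,-1) -> (-7,-1) [heading=180, move]
    RT 90: heading 180 -> 90
    FD 6: (-7,-1) -> (-7,5) [heading=90, move]
    -- iteration 3/4 --
    FD 1: (-7,5) -> (-7,6) [heading=90, move]
    RT 90: heading 90 -> 0
    FD 6: (-7,6) -> (-1,6) [heading=0, move]
    -- iteration 4/4 --
    FD 1: (-1,6) -> (0,6) [heading=0, move]
    RT 90: heading 0 -> 270
    FD 6: (0,6) -> (0,0) [heading=270, move]
  ]
  -- iteration 3/4 --
  PU: pen up
  REPEAT 4 [
    -- iteration 1/4 --
    FD 1: (0,0) -> (0,-1) [heading=270, move]
    RT 90: heading 270 -> 180
    FD 6: (0,-1) -> (-6,-1) [heading=180, move]
    -- iteration 2/4 --
    FD 1: (-6,-1) -> (-7,-1) [heading=180, move]
    RT 90: heading 180 -> 90
    FD 6: (-7,-1) -> (-7,5) [heading=90, move]
    -- iteration 3/4 --
    FD 1: (-7,5) -> (-7,6) [heading=90, move]
    RT 90: heading 90 -> 0
    FD 6: (-7,6) -> (-1,6) [heading=0, move]
    -- iteration 4/4 --
    FD 1: (-1,6) -> (0,6) [heading=0, move]
    RT 90: heading 0 -> 270
    FD 6: (0,6) -> (0,0) [heading=270, move]
  ]
  -- iteration 4/4 --
  PU: pen up
  REPEAT 4 [
    -- iteration 1/4 --
    FD 1: (0,0) -> (0,-1) [heading=270, move]
    RT 90: heading 270 -> 180
    FD 6: (0,-1) -> (-6,-1) [heading=180, move]
    -- iteration 2/4 --
    FD 1: (-6,-1) -> (-7,-1) [heading=180, move]
    RT 90: heading 180 -> 90
    FD 6: (-7,-1) -> (-7,5) [heading=90, move]
    -- iteration 3/4 --
    FD 1: (-7,5) -> (-7,6) [heading=90, move]
    RT 90: heading 90 -> 0
    FD 6: (-7,6) -> (-1,6) [heading=0, move]
    -- iteration 4/4 --
    FD 1: (-1,6) -> (0,6) [heading=0, move]
    RT 90: heading 0 -> 270
    FD 6: (0,6) -> (0,0) [heading=270, move]
  ]
]
FD 19: (0,0) -> (0,-19) [heading=270, move]
FD 6: (0,-19) -> (0,-25) [heading=270, move]
Final: pos=(0,-25), heading=270, 0 segment(s) drawn

Answer: 0 -25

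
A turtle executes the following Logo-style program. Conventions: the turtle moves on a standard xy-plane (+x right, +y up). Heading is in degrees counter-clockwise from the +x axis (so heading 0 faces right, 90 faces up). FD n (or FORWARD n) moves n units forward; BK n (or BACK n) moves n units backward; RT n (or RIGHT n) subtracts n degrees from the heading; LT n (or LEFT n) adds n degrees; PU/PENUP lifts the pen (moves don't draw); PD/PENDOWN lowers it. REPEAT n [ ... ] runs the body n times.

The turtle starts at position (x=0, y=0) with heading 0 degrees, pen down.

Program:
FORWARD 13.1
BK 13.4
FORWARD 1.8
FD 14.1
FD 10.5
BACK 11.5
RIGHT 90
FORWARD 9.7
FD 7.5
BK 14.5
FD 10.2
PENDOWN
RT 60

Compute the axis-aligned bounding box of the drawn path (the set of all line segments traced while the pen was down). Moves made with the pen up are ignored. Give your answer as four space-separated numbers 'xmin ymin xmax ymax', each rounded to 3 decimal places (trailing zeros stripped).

Answer: -0.3 -17.2 26.1 0

Derivation:
Executing turtle program step by step:
Start: pos=(0,0), heading=0, pen down
FD 13.1: (0,0) -> (13.1,0) [heading=0, draw]
BK 13.4: (13.1,0) -> (-0.3,0) [heading=0, draw]
FD 1.8: (-0.3,0) -> (1.5,0) [heading=0, draw]
FD 14.1: (1.5,0) -> (15.6,0) [heading=0, draw]
FD 10.5: (15.6,0) -> (26.1,0) [heading=0, draw]
BK 11.5: (26.1,0) -> (14.6,0) [heading=0, draw]
RT 90: heading 0 -> 270
FD 9.7: (14.6,0) -> (14.6,-9.7) [heading=270, draw]
FD 7.5: (14.6,-9.7) -> (14.6,-17.2) [heading=270, draw]
BK 14.5: (14.6,-17.2) -> (14.6,-2.7) [heading=270, draw]
FD 10.2: (14.6,-2.7) -> (14.6,-12.9) [heading=270, draw]
PD: pen down
RT 60: heading 270 -> 210
Final: pos=(14.6,-12.9), heading=210, 10 segment(s) drawn

Segment endpoints: x in {-0.3, 0, 1.5, 13.1, 14.6, 15.6, 26.1}, y in {-17.2, -12.9, -9.7, -2.7, 0}
xmin=-0.3, ymin=-17.2, xmax=26.1, ymax=0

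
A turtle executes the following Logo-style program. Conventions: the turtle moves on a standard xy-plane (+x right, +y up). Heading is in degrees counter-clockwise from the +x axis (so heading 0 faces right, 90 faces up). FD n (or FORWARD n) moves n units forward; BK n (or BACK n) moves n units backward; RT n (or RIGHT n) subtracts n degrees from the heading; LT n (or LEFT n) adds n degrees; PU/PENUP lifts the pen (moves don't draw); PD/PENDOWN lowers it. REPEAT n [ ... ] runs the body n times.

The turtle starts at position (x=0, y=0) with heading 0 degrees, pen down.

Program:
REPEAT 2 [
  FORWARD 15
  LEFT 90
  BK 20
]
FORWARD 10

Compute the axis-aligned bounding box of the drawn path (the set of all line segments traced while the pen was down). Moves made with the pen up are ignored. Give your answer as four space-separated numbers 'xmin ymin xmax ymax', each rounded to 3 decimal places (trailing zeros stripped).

Answer: 0 -20 35 0

Derivation:
Executing turtle program step by step:
Start: pos=(0,0), heading=0, pen down
REPEAT 2 [
  -- iteration 1/2 --
  FD 15: (0,0) -> (15,0) [heading=0, draw]
  LT 90: heading 0 -> 90
  BK 20: (15,0) -> (15,-20) [heading=90, draw]
  -- iteration 2/2 --
  FD 15: (15,-20) -> (15,-5) [heading=90, draw]
  LT 90: heading 90 -> 180
  BK 20: (15,-5) -> (35,-5) [heading=180, draw]
]
FD 10: (35,-5) -> (25,-5) [heading=180, draw]
Final: pos=(25,-5), heading=180, 5 segment(s) drawn

Segment endpoints: x in {0, 15, 15, 25, 35}, y in {-20, -5, -5, -5, 0}
xmin=0, ymin=-20, xmax=35, ymax=0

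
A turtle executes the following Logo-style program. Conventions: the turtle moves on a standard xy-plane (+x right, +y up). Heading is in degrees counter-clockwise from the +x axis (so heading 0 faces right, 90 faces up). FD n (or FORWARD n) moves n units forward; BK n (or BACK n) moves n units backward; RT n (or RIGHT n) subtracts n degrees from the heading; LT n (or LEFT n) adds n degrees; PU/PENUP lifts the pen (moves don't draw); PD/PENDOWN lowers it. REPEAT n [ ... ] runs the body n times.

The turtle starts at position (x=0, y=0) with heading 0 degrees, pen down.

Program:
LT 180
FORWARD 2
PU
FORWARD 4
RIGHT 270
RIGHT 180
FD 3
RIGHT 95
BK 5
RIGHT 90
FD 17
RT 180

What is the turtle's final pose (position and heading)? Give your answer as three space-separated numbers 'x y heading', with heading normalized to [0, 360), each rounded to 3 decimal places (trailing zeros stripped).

Executing turtle program step by step:
Start: pos=(0,0), heading=0, pen down
LT 180: heading 0 -> 180
FD 2: (0,0) -> (-2,0) [heading=180, draw]
PU: pen up
FD 4: (-2,0) -> (-6,0) [heading=180, move]
RT 270: heading 180 -> 270
RT 180: heading 270 -> 90
FD 3: (-6,0) -> (-6,3) [heading=90, move]
RT 95: heading 90 -> 355
BK 5: (-6,3) -> (-10.981,3.436) [heading=355, move]
RT 90: heading 355 -> 265
FD 17: (-10.981,3.436) -> (-12.463,-13.5) [heading=265, move]
RT 180: heading 265 -> 85
Final: pos=(-12.463,-13.5), heading=85, 1 segment(s) drawn

Answer: -12.463 -13.5 85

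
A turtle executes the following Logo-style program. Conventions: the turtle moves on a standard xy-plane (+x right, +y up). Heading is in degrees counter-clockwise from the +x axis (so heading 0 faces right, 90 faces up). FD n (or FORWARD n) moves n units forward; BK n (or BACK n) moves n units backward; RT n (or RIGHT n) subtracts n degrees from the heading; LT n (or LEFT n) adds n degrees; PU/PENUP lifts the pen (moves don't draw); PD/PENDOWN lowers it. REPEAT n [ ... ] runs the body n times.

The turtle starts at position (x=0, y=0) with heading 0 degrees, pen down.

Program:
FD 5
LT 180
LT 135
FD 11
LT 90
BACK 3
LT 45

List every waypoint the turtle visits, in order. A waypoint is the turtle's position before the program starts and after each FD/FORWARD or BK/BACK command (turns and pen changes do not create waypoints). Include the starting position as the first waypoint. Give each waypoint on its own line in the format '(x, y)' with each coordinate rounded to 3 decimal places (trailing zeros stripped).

Executing turtle program step by step:
Start: pos=(0,0), heading=0, pen down
FD 5: (0,0) -> (5,0) [heading=0, draw]
LT 180: heading 0 -> 180
LT 135: heading 180 -> 315
FD 11: (5,0) -> (12.778,-7.778) [heading=315, draw]
LT 90: heading 315 -> 45
BK 3: (12.778,-7.778) -> (10.657,-9.899) [heading=45, draw]
LT 45: heading 45 -> 90
Final: pos=(10.657,-9.899), heading=90, 3 segment(s) drawn
Waypoints (4 total):
(0, 0)
(5, 0)
(12.778, -7.778)
(10.657, -9.899)

Answer: (0, 0)
(5, 0)
(12.778, -7.778)
(10.657, -9.899)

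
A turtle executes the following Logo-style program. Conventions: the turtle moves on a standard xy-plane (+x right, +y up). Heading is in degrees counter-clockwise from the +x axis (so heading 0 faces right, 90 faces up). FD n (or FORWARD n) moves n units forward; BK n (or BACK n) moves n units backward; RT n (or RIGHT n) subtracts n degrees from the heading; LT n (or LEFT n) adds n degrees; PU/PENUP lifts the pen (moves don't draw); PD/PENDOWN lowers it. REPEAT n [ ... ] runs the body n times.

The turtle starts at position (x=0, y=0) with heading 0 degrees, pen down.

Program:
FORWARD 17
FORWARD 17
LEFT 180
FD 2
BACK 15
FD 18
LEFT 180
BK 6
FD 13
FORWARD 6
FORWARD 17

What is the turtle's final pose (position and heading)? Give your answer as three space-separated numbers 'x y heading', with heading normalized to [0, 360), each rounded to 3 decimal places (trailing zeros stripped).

Executing turtle program step by step:
Start: pos=(0,0), heading=0, pen down
FD 17: (0,0) -> (17,0) [heading=0, draw]
FD 17: (17,0) -> (34,0) [heading=0, draw]
LT 180: heading 0 -> 180
FD 2: (34,0) -> (32,0) [heading=180, draw]
BK 15: (32,0) -> (47,0) [heading=180, draw]
FD 18: (47,0) -> (29,0) [heading=180, draw]
LT 180: heading 180 -> 0
BK 6: (29,0) -> (23,0) [heading=0, draw]
FD 13: (23,0) -> (36,0) [heading=0, draw]
FD 6: (36,0) -> (42,0) [heading=0, draw]
FD 17: (42,0) -> (59,0) [heading=0, draw]
Final: pos=(59,0), heading=0, 9 segment(s) drawn

Answer: 59 0 0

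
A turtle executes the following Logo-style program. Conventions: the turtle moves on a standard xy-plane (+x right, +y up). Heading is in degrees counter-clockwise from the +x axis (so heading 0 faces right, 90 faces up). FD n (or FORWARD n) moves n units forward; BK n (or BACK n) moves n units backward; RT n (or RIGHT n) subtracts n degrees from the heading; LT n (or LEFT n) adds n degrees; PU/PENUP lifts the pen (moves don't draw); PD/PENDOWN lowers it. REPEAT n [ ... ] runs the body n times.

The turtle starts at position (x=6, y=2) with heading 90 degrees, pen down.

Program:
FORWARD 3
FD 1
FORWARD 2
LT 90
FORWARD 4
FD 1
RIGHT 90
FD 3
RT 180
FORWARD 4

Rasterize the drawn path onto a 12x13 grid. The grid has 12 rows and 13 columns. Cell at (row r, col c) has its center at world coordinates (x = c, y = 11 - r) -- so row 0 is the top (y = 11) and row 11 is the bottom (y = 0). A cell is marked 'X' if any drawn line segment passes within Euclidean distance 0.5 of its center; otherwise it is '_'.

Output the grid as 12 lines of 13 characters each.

Answer: _X___________
_X___________
_X___________
_XXXXXX______
_X____X______
______X______
______X______
______X______
______X______
______X______
_____________
_____________

Derivation:
Segment 0: (6,2) -> (6,5)
Segment 1: (6,5) -> (6,6)
Segment 2: (6,6) -> (6,8)
Segment 3: (6,8) -> (2,8)
Segment 4: (2,8) -> (1,8)
Segment 5: (1,8) -> (1,11)
Segment 6: (1,11) -> (1,7)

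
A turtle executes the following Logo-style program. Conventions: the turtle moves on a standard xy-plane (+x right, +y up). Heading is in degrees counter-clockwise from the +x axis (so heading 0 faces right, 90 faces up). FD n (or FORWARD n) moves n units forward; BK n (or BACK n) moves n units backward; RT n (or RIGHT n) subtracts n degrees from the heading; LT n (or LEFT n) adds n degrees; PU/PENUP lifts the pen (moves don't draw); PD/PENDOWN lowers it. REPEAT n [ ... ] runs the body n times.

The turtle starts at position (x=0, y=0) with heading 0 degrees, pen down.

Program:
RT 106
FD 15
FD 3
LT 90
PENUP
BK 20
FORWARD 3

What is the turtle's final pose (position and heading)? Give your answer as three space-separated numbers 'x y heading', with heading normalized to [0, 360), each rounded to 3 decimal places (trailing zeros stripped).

Executing turtle program step by step:
Start: pos=(0,0), heading=0, pen down
RT 106: heading 0 -> 254
FD 15: (0,0) -> (-4.135,-14.419) [heading=254, draw]
FD 3: (-4.135,-14.419) -> (-4.961,-17.303) [heading=254, draw]
LT 90: heading 254 -> 344
PU: pen up
BK 20: (-4.961,-17.303) -> (-24.187,-11.79) [heading=344, move]
FD 3: (-24.187,-11.79) -> (-21.303,-12.617) [heading=344, move]
Final: pos=(-21.303,-12.617), heading=344, 2 segment(s) drawn

Answer: -21.303 -12.617 344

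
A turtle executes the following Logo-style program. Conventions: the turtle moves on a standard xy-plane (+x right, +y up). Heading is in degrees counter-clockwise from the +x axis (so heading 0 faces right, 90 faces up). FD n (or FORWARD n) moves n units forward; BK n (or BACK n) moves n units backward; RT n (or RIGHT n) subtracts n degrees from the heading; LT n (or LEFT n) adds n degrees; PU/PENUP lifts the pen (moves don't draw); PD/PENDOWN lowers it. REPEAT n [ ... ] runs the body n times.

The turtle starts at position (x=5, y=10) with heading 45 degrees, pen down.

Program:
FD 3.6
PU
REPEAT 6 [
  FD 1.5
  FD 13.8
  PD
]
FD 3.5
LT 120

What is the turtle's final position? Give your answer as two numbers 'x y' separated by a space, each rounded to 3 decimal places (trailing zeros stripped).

Answer: 74.933 79.933

Derivation:
Executing turtle program step by step:
Start: pos=(5,10), heading=45, pen down
FD 3.6: (5,10) -> (7.546,12.546) [heading=45, draw]
PU: pen up
REPEAT 6 [
  -- iteration 1/6 --
  FD 1.5: (7.546,12.546) -> (8.606,13.606) [heading=45, move]
  FD 13.8: (8.606,13.606) -> (18.364,23.364) [heading=45, move]
  PD: pen down
  -- iteration 2/6 --
  FD 1.5: (18.364,23.364) -> (19.425,24.425) [heading=45, draw]
  FD 13.8: (19.425,24.425) -> (29.183,34.183) [heading=45, draw]
  PD: pen down
  -- iteration 3/6 --
  FD 1.5: (29.183,34.183) -> (30.244,35.244) [heading=45, draw]
  FD 13.8: (30.244,35.244) -> (40.002,45.002) [heading=45, draw]
  PD: pen down
  -- iteration 4/6 --
  FD 1.5: (40.002,45.002) -> (41.062,46.062) [heading=45, draw]
  FD 13.8: (41.062,46.062) -> (50.821,55.821) [heading=45, draw]
  PD: pen down
  -- iteration 5/6 --
  FD 1.5: (50.821,55.821) -> (51.881,56.881) [heading=45, draw]
  FD 13.8: (51.881,56.881) -> (61.639,66.639) [heading=45, draw]
  PD: pen down
  -- iteration 6/6 --
  FD 1.5: (61.639,66.639) -> (62.7,67.7) [heading=45, draw]
  FD 13.8: (62.7,67.7) -> (72.458,77.458) [heading=45, draw]
  PD: pen down
]
FD 3.5: (72.458,77.458) -> (74.933,79.933) [heading=45, draw]
LT 120: heading 45 -> 165
Final: pos=(74.933,79.933), heading=165, 12 segment(s) drawn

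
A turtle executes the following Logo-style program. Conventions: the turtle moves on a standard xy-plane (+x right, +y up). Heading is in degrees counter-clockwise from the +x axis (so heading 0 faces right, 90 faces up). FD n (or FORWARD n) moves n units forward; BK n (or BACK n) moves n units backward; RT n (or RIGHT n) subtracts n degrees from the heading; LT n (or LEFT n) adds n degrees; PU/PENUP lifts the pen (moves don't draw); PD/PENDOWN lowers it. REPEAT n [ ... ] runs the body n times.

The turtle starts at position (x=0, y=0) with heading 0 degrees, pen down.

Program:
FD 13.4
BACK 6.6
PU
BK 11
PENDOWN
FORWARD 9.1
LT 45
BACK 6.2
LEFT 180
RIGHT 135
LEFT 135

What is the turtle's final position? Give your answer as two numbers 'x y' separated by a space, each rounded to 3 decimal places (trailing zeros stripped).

Executing turtle program step by step:
Start: pos=(0,0), heading=0, pen down
FD 13.4: (0,0) -> (13.4,0) [heading=0, draw]
BK 6.6: (13.4,0) -> (6.8,0) [heading=0, draw]
PU: pen up
BK 11: (6.8,0) -> (-4.2,0) [heading=0, move]
PD: pen down
FD 9.1: (-4.2,0) -> (4.9,0) [heading=0, draw]
LT 45: heading 0 -> 45
BK 6.2: (4.9,0) -> (0.516,-4.384) [heading=45, draw]
LT 180: heading 45 -> 225
RT 135: heading 225 -> 90
LT 135: heading 90 -> 225
Final: pos=(0.516,-4.384), heading=225, 4 segment(s) drawn

Answer: 0.516 -4.384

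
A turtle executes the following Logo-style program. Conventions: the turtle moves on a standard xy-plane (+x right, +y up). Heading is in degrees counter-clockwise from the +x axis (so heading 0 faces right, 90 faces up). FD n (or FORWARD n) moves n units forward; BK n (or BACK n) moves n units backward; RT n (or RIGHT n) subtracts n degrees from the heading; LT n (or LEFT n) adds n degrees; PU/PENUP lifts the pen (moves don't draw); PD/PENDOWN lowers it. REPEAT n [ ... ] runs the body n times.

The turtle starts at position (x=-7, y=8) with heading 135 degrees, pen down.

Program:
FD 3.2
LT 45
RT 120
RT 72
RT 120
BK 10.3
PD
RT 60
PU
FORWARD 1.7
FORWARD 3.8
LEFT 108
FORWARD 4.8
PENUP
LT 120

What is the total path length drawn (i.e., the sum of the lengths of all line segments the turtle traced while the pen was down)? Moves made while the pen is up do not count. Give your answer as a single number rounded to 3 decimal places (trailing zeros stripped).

Executing turtle program step by step:
Start: pos=(-7,8), heading=135, pen down
FD 3.2: (-7,8) -> (-9.263,10.263) [heading=135, draw]
LT 45: heading 135 -> 180
RT 120: heading 180 -> 60
RT 72: heading 60 -> 348
RT 120: heading 348 -> 228
BK 10.3: (-9.263,10.263) -> (-2.371,17.917) [heading=228, draw]
PD: pen down
RT 60: heading 228 -> 168
PU: pen up
FD 1.7: (-2.371,17.917) -> (-4.034,18.271) [heading=168, move]
FD 3.8: (-4.034,18.271) -> (-7.751,19.061) [heading=168, move]
LT 108: heading 168 -> 276
FD 4.8: (-7.751,19.061) -> (-7.249,14.287) [heading=276, move]
PU: pen up
LT 120: heading 276 -> 36
Final: pos=(-7.249,14.287), heading=36, 2 segment(s) drawn

Segment lengths:
  seg 1: (-7,8) -> (-9.263,10.263), length = 3.2
  seg 2: (-9.263,10.263) -> (-2.371,17.917), length = 10.3
Total = 13.5

Answer: 13.5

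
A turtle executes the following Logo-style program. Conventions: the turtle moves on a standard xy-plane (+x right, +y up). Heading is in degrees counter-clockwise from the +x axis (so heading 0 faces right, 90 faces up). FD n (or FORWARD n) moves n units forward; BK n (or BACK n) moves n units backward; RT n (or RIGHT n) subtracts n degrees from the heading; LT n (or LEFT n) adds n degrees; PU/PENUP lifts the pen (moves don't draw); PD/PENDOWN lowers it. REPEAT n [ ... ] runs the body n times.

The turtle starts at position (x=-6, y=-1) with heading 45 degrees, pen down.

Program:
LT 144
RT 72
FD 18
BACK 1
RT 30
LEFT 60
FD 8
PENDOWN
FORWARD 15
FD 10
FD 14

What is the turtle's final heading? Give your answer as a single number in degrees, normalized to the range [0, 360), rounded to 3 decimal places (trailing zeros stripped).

Executing turtle program step by step:
Start: pos=(-6,-1), heading=45, pen down
LT 144: heading 45 -> 189
RT 72: heading 189 -> 117
FD 18: (-6,-1) -> (-14.172,15.038) [heading=117, draw]
BK 1: (-14.172,15.038) -> (-13.718,14.147) [heading=117, draw]
RT 30: heading 117 -> 87
LT 60: heading 87 -> 147
FD 8: (-13.718,14.147) -> (-20.427,18.504) [heading=147, draw]
PD: pen down
FD 15: (-20.427,18.504) -> (-33.007,26.674) [heading=147, draw]
FD 10: (-33.007,26.674) -> (-41.394,32.12) [heading=147, draw]
FD 14: (-41.394,32.12) -> (-53.135,39.745) [heading=147, draw]
Final: pos=(-53.135,39.745), heading=147, 6 segment(s) drawn

Answer: 147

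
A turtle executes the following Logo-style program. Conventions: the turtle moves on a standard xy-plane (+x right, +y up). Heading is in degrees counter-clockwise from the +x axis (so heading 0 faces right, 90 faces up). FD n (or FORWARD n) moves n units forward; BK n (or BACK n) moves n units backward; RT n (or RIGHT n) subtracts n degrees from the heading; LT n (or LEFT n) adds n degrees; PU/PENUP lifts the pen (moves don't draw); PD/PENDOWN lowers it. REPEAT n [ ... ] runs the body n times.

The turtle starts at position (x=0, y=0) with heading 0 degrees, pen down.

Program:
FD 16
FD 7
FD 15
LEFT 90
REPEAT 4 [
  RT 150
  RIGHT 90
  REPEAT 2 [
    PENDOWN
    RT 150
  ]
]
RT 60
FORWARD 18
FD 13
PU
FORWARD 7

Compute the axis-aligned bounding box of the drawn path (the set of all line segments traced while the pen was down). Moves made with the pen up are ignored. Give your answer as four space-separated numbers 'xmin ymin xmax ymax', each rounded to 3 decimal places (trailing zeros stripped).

Answer: 0 0 64.847 15.5

Derivation:
Executing turtle program step by step:
Start: pos=(0,0), heading=0, pen down
FD 16: (0,0) -> (16,0) [heading=0, draw]
FD 7: (16,0) -> (23,0) [heading=0, draw]
FD 15: (23,0) -> (38,0) [heading=0, draw]
LT 90: heading 0 -> 90
REPEAT 4 [
  -- iteration 1/4 --
  RT 150: heading 90 -> 300
  RT 90: heading 300 -> 210
  REPEAT 2 [
    -- iteration 1/2 --
    PD: pen down
    RT 150: heading 210 -> 60
    -- iteration 2/2 --
    PD: pen down
    RT 150: heading 60 -> 270
  ]
  -- iteration 2/4 --
  RT 150: heading 270 -> 120
  RT 90: heading 120 -> 30
  REPEAT 2 [
    -- iteration 1/2 --
    PD: pen down
    RT 150: heading 30 -> 240
    -- iteration 2/2 --
    PD: pen down
    RT 150: heading 240 -> 90
  ]
  -- iteration 3/4 --
  RT 150: heading 90 -> 300
  RT 90: heading 300 -> 210
  REPEAT 2 [
    -- iteration 1/2 --
    PD: pen down
    RT 150: heading 210 -> 60
    -- iteration 2/2 --
    PD: pen down
    RT 150: heading 60 -> 270
  ]
  -- iteration 4/4 --
  RT 150: heading 270 -> 120
  RT 90: heading 120 -> 30
  REPEAT 2 [
    -- iteration 1/2 --
    PD: pen down
    RT 150: heading 30 -> 240
    -- iteration 2/2 --
    PD: pen down
    RT 150: heading 240 -> 90
  ]
]
RT 60: heading 90 -> 30
FD 18: (38,0) -> (53.588,9) [heading=30, draw]
FD 13: (53.588,9) -> (64.847,15.5) [heading=30, draw]
PU: pen up
FD 7: (64.847,15.5) -> (70.909,19) [heading=30, move]
Final: pos=(70.909,19), heading=30, 5 segment(s) drawn

Segment endpoints: x in {0, 16, 23, 38, 53.588, 64.847}, y in {0, 9, 15.5}
xmin=0, ymin=0, xmax=64.847, ymax=15.5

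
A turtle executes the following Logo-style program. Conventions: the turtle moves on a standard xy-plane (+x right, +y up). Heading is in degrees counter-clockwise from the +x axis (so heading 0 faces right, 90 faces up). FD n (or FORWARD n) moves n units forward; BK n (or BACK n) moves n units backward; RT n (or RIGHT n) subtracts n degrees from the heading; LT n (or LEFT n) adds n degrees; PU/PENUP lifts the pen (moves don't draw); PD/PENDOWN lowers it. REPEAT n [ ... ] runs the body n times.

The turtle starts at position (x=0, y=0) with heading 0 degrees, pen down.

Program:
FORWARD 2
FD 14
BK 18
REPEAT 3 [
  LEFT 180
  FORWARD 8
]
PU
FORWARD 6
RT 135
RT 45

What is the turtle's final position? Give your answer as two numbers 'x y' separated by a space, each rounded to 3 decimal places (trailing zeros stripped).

Answer: -16 0

Derivation:
Executing turtle program step by step:
Start: pos=(0,0), heading=0, pen down
FD 2: (0,0) -> (2,0) [heading=0, draw]
FD 14: (2,0) -> (16,0) [heading=0, draw]
BK 18: (16,0) -> (-2,0) [heading=0, draw]
REPEAT 3 [
  -- iteration 1/3 --
  LT 180: heading 0 -> 180
  FD 8: (-2,0) -> (-10,0) [heading=180, draw]
  -- iteration 2/3 --
  LT 180: heading 180 -> 0
  FD 8: (-10,0) -> (-2,0) [heading=0, draw]
  -- iteration 3/3 --
  LT 180: heading 0 -> 180
  FD 8: (-2,0) -> (-10,0) [heading=180, draw]
]
PU: pen up
FD 6: (-10,0) -> (-16,0) [heading=180, move]
RT 135: heading 180 -> 45
RT 45: heading 45 -> 0
Final: pos=(-16,0), heading=0, 6 segment(s) drawn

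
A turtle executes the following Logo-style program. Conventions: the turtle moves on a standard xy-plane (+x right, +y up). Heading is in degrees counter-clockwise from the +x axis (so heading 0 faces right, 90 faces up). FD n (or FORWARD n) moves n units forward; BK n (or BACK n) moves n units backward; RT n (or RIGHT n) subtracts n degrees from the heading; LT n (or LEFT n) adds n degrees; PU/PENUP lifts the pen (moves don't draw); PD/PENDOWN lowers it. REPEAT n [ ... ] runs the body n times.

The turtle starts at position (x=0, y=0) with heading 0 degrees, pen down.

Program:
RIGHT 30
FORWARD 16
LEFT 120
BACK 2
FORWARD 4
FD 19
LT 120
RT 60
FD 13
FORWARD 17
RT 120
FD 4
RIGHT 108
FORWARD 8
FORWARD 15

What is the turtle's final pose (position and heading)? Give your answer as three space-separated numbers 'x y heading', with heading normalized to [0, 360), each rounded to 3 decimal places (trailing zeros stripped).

Executing turtle program step by step:
Start: pos=(0,0), heading=0, pen down
RT 30: heading 0 -> 330
FD 16: (0,0) -> (13.856,-8) [heading=330, draw]
LT 120: heading 330 -> 90
BK 2: (13.856,-8) -> (13.856,-10) [heading=90, draw]
FD 4: (13.856,-10) -> (13.856,-6) [heading=90, draw]
FD 19: (13.856,-6) -> (13.856,13) [heading=90, draw]
LT 120: heading 90 -> 210
RT 60: heading 210 -> 150
FD 13: (13.856,13) -> (2.598,19.5) [heading=150, draw]
FD 17: (2.598,19.5) -> (-12.124,28) [heading=150, draw]
RT 120: heading 150 -> 30
FD 4: (-12.124,28) -> (-8.66,30) [heading=30, draw]
RT 108: heading 30 -> 282
FD 8: (-8.66,30) -> (-6.997,22.175) [heading=282, draw]
FD 15: (-6.997,22.175) -> (-3.878,7.503) [heading=282, draw]
Final: pos=(-3.878,7.503), heading=282, 9 segment(s) drawn

Answer: -3.878 7.503 282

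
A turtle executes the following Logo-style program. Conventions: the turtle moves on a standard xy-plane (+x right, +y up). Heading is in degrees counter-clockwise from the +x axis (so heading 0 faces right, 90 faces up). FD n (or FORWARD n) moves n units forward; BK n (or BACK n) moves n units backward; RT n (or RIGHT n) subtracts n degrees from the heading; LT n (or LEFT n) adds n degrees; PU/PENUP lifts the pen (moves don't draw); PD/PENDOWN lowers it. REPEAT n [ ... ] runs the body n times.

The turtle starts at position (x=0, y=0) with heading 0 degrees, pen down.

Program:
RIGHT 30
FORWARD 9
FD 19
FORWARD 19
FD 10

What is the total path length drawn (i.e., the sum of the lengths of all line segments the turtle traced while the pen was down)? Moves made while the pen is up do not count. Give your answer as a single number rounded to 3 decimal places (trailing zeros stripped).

Answer: 57

Derivation:
Executing turtle program step by step:
Start: pos=(0,0), heading=0, pen down
RT 30: heading 0 -> 330
FD 9: (0,0) -> (7.794,-4.5) [heading=330, draw]
FD 19: (7.794,-4.5) -> (24.249,-14) [heading=330, draw]
FD 19: (24.249,-14) -> (40.703,-23.5) [heading=330, draw]
FD 10: (40.703,-23.5) -> (49.363,-28.5) [heading=330, draw]
Final: pos=(49.363,-28.5), heading=330, 4 segment(s) drawn

Segment lengths:
  seg 1: (0,0) -> (7.794,-4.5), length = 9
  seg 2: (7.794,-4.5) -> (24.249,-14), length = 19
  seg 3: (24.249,-14) -> (40.703,-23.5), length = 19
  seg 4: (40.703,-23.5) -> (49.363,-28.5), length = 10
Total = 57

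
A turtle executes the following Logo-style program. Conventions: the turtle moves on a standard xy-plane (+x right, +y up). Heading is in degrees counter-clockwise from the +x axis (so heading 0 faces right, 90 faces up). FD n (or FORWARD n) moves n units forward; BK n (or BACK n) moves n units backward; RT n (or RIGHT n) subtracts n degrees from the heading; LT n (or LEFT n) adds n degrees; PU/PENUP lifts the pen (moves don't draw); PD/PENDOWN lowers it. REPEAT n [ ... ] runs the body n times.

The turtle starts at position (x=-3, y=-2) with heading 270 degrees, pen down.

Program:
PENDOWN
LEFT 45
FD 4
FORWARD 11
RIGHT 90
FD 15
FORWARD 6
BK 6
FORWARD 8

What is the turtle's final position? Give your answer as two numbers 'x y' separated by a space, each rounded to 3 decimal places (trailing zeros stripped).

Executing turtle program step by step:
Start: pos=(-3,-2), heading=270, pen down
PD: pen down
LT 45: heading 270 -> 315
FD 4: (-3,-2) -> (-0.172,-4.828) [heading=315, draw]
FD 11: (-0.172,-4.828) -> (7.607,-12.607) [heading=315, draw]
RT 90: heading 315 -> 225
FD 15: (7.607,-12.607) -> (-3,-23.213) [heading=225, draw]
FD 6: (-3,-23.213) -> (-7.243,-27.456) [heading=225, draw]
BK 6: (-7.243,-27.456) -> (-3,-23.213) [heading=225, draw]
FD 8: (-3,-23.213) -> (-8.657,-28.87) [heading=225, draw]
Final: pos=(-8.657,-28.87), heading=225, 6 segment(s) drawn

Answer: -8.657 -28.87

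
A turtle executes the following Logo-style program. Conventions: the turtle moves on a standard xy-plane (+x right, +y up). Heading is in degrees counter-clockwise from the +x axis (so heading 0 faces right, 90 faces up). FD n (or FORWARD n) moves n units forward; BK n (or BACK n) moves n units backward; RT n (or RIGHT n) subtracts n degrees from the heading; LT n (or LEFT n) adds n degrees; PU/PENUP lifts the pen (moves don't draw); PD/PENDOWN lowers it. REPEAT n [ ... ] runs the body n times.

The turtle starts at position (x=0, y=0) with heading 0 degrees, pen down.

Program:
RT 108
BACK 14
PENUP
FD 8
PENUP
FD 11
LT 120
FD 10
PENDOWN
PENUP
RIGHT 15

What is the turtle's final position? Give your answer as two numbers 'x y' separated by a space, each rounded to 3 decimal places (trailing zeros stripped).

Answer: 8.236 -2.676

Derivation:
Executing turtle program step by step:
Start: pos=(0,0), heading=0, pen down
RT 108: heading 0 -> 252
BK 14: (0,0) -> (4.326,13.315) [heading=252, draw]
PU: pen up
FD 8: (4.326,13.315) -> (1.854,5.706) [heading=252, move]
PU: pen up
FD 11: (1.854,5.706) -> (-1.545,-4.755) [heading=252, move]
LT 120: heading 252 -> 12
FD 10: (-1.545,-4.755) -> (8.236,-2.676) [heading=12, move]
PD: pen down
PU: pen up
RT 15: heading 12 -> 357
Final: pos=(8.236,-2.676), heading=357, 1 segment(s) drawn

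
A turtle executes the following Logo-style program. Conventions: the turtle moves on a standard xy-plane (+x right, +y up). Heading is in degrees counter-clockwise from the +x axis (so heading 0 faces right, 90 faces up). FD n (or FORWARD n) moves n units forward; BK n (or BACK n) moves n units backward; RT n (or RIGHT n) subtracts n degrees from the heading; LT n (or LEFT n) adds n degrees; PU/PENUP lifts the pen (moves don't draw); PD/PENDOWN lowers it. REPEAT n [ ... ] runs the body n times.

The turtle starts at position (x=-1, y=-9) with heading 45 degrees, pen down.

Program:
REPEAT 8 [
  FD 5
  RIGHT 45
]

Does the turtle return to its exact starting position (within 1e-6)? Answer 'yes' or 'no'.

Answer: yes

Derivation:
Executing turtle program step by step:
Start: pos=(-1,-9), heading=45, pen down
REPEAT 8 [
  -- iteration 1/8 --
  FD 5: (-1,-9) -> (2.536,-5.464) [heading=45, draw]
  RT 45: heading 45 -> 0
  -- iteration 2/8 --
  FD 5: (2.536,-5.464) -> (7.536,-5.464) [heading=0, draw]
  RT 45: heading 0 -> 315
  -- iteration 3/8 --
  FD 5: (7.536,-5.464) -> (11.071,-9) [heading=315, draw]
  RT 45: heading 315 -> 270
  -- iteration 4/8 --
  FD 5: (11.071,-9) -> (11.071,-14) [heading=270, draw]
  RT 45: heading 270 -> 225
  -- iteration 5/8 --
  FD 5: (11.071,-14) -> (7.536,-17.536) [heading=225, draw]
  RT 45: heading 225 -> 180
  -- iteration 6/8 --
  FD 5: (7.536,-17.536) -> (2.536,-17.536) [heading=180, draw]
  RT 45: heading 180 -> 135
  -- iteration 7/8 --
  FD 5: (2.536,-17.536) -> (-1,-14) [heading=135, draw]
  RT 45: heading 135 -> 90
  -- iteration 8/8 --
  FD 5: (-1,-14) -> (-1,-9) [heading=90, draw]
  RT 45: heading 90 -> 45
]
Final: pos=(-1,-9), heading=45, 8 segment(s) drawn

Start position: (-1, -9)
Final position: (-1, -9)
Distance = 0; < 1e-6 -> CLOSED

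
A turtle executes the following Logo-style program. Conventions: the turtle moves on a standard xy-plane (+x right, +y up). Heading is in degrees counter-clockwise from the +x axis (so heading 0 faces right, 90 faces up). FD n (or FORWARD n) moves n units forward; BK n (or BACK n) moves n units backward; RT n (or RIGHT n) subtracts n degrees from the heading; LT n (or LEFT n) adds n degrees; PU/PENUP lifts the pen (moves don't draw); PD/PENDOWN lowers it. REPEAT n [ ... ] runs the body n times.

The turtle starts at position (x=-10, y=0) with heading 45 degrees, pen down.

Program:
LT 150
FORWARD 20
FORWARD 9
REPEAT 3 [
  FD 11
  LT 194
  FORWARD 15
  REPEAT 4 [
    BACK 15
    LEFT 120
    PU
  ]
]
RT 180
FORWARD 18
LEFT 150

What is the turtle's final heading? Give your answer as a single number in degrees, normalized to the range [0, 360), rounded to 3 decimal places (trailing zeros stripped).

Executing turtle program step by step:
Start: pos=(-10,0), heading=45, pen down
LT 150: heading 45 -> 195
FD 20: (-10,0) -> (-29.319,-5.176) [heading=195, draw]
FD 9: (-29.319,-5.176) -> (-38.012,-7.506) [heading=195, draw]
REPEAT 3 [
  -- iteration 1/3 --
  FD 11: (-38.012,-7.506) -> (-48.637,-10.353) [heading=195, draw]
  LT 194: heading 195 -> 29
  FD 15: (-48.637,-10.353) -> (-35.518,-3.081) [heading=29, draw]
  REPEAT 4 [
    -- iteration 1/4 --
    BK 15: (-35.518,-3.081) -> (-48.637,-10.353) [heading=29, draw]
    LT 120: heading 29 -> 149
    PU: pen up
    -- iteration 2/4 --
    BK 15: (-48.637,-10.353) -> (-35.78,-18.078) [heading=149, move]
    LT 120: heading 149 -> 269
    PU: pen up
    -- iteration 3/4 --
    BK 15: (-35.78,-18.078) -> (-35.518,-3.081) [heading=269, move]
    LT 120: heading 269 -> 29
    PU: pen up
    -- iteration 4/4 --
    BK 15: (-35.518,-3.081) -> (-48.637,-10.353) [heading=29, move]
    LT 120: heading 29 -> 149
    PU: pen up
  ]
  -- iteration 2/3 --
  FD 11: (-48.637,-10.353) -> (-58.066,-4.687) [heading=149, move]
  LT 194: heading 149 -> 343
  FD 15: (-58.066,-4.687) -> (-43.721,-9.073) [heading=343, move]
  REPEAT 4 [
    -- iteration 1/4 --
    BK 15: (-43.721,-9.073) -> (-58.066,-4.687) [heading=343, move]
    LT 120: heading 343 -> 103
    PU: pen up
    -- iteration 2/4 --
    BK 15: (-58.066,-4.687) -> (-54.692,-19.303) [heading=103, move]
    LT 120: heading 103 -> 223
    PU: pen up
    -- iteration 3/4 --
    BK 15: (-54.692,-19.303) -> (-43.721,-9.073) [heading=223, move]
    LT 120: heading 223 -> 343
    PU: pen up
    -- iteration 4/4 --
    BK 15: (-43.721,-9.073) -> (-58.066,-4.687) [heading=343, move]
    LT 120: heading 343 -> 103
    PU: pen up
  ]
  -- iteration 3/3 --
  FD 11: (-58.066,-4.687) -> (-60.54,6.031) [heading=103, move]
  LT 194: heading 103 -> 297
  FD 15: (-60.54,6.031) -> (-53.73,-7.334) [heading=297, move]
  REPEAT 4 [
    -- iteration 1/4 --
    BK 15: (-53.73,-7.334) -> (-60.54,6.031) [heading=297, move]
    LT 120: heading 297 -> 57
    PU: pen up
    -- iteration 2/4 --
    BK 15: (-60.54,6.031) -> (-68.71,-6.549) [heading=57, move]
    LT 120: heading 57 -> 177
    PU: pen up
    -- iteration 3/4 --
    BK 15: (-68.71,-6.549) -> (-53.73,-7.334) [heading=177, move]
    LT 120: heading 177 -> 297
    PU: pen up
    -- iteration 4/4 --
    BK 15: (-53.73,-7.334) -> (-60.54,6.031) [heading=297, move]
    LT 120: heading 297 -> 57
    PU: pen up
  ]
]
RT 180: heading 57 -> 237
FD 18: (-60.54,6.031) -> (-70.344,-9.065) [heading=237, move]
LT 150: heading 237 -> 27
Final: pos=(-70.344,-9.065), heading=27, 5 segment(s) drawn

Answer: 27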